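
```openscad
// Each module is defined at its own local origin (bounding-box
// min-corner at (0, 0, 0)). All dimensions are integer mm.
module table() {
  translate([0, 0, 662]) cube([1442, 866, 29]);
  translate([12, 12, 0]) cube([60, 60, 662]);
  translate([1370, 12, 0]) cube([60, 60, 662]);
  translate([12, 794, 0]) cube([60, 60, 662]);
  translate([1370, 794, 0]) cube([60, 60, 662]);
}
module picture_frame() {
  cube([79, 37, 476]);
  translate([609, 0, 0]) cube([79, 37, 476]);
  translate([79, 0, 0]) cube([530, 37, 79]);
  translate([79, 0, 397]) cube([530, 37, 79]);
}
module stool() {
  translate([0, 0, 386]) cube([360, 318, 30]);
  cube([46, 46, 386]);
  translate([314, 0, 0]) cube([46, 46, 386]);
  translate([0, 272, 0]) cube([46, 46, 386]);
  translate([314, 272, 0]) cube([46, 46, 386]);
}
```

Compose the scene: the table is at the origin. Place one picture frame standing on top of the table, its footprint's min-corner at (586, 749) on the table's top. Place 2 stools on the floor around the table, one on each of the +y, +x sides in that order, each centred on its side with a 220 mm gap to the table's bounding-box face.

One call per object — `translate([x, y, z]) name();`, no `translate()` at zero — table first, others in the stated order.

table();
translate([586, 749, 691]) picture_frame();
translate([541, 1086, 0]) stool();
translate([1662, 274, 0]) stool();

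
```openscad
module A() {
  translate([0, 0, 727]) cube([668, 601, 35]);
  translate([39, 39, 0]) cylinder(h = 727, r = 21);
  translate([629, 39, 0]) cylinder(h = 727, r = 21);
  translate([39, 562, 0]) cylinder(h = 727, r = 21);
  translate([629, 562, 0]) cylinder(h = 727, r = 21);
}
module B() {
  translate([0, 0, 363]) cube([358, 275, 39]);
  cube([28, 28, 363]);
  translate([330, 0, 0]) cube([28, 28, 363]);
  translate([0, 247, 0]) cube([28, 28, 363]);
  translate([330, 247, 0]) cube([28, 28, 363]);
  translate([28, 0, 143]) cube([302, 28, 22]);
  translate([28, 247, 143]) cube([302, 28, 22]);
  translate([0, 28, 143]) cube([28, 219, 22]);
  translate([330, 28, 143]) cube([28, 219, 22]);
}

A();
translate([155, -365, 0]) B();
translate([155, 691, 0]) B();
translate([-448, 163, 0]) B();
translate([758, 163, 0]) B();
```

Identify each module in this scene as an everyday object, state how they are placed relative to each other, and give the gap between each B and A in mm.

Each stool's nearest face is 90 mm from the table's bounding box.

A is a table. B is a stool. Four stools sit around the table at the −y, +y, −x, +x sides. The gap between each stool and the table is 90 mm.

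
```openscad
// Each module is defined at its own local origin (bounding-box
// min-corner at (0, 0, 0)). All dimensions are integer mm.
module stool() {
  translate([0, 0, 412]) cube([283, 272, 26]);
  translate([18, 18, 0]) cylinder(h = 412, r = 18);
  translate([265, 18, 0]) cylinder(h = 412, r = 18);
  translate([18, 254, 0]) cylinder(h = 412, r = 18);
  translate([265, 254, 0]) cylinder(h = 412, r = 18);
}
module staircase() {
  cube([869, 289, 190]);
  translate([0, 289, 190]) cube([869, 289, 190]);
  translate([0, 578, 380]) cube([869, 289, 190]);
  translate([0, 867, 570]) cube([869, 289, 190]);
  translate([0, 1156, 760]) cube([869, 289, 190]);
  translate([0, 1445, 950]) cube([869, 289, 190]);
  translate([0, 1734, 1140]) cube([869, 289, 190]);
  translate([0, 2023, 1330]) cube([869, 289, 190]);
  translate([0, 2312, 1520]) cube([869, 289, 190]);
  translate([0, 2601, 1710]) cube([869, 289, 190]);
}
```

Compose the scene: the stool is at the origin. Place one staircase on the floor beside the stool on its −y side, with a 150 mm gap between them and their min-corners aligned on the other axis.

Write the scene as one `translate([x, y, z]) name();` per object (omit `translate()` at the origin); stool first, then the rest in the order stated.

stool();
translate([0, -3040, 0]) staircase();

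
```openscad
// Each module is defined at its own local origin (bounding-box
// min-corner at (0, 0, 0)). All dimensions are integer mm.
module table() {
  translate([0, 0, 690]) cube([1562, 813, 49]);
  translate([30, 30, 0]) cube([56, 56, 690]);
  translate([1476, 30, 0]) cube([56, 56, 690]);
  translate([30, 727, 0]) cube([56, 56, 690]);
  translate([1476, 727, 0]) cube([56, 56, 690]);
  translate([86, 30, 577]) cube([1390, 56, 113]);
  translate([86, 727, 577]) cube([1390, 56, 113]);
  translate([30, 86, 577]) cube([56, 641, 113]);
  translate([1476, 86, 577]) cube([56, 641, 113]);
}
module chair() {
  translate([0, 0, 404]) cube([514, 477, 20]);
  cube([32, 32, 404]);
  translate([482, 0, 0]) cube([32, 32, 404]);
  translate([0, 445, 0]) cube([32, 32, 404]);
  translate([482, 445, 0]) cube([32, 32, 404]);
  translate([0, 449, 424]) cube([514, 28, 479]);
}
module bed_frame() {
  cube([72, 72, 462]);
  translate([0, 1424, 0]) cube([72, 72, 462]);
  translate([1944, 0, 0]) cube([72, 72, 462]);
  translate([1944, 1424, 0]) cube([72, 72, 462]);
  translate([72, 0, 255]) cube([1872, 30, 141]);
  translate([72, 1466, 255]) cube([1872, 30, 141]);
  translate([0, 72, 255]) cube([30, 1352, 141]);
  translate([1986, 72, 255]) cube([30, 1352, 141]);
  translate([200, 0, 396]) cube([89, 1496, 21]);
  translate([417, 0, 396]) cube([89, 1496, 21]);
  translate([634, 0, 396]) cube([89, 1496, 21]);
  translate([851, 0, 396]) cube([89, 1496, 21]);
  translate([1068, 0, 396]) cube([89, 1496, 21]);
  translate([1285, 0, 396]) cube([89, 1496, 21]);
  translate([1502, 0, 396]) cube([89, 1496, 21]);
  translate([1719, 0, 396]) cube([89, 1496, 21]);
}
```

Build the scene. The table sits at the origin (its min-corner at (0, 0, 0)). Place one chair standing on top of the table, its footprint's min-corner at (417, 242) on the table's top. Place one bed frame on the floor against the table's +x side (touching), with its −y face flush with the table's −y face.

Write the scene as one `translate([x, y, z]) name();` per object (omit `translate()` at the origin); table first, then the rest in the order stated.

table();
translate([417, 242, 739]) chair();
translate([1562, 0, 0]) bed_frame();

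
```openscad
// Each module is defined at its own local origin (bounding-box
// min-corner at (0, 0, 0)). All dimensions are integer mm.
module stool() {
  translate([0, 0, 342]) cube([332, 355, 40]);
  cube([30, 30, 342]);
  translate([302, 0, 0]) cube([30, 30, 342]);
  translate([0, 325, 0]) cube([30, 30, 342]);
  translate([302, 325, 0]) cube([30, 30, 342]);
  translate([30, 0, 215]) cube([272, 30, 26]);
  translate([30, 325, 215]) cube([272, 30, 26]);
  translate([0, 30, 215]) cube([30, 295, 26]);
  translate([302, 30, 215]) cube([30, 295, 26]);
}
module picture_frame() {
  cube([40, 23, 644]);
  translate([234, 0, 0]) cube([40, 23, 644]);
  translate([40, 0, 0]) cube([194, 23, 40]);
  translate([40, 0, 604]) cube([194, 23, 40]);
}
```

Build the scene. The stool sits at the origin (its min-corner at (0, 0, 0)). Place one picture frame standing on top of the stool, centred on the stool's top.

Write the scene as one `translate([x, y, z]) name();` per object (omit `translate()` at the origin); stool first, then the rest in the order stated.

stool();
translate([29, 166, 382]) picture_frame();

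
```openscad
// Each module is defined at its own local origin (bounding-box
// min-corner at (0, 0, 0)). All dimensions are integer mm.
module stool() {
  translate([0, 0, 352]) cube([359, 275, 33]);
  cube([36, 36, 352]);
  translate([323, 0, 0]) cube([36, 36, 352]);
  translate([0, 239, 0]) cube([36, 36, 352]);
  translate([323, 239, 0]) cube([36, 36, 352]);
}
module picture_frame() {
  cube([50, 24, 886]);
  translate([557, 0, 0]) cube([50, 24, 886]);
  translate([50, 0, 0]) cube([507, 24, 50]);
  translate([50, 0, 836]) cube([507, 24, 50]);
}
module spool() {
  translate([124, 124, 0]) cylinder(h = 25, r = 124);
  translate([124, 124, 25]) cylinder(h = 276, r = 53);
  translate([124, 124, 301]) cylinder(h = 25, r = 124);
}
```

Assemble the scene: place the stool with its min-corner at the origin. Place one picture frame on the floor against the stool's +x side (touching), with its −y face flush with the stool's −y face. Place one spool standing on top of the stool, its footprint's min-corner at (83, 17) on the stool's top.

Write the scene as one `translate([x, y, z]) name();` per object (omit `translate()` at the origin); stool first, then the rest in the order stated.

stool();
translate([359, 0, 0]) picture_frame();
translate([83, 17, 385]) spool();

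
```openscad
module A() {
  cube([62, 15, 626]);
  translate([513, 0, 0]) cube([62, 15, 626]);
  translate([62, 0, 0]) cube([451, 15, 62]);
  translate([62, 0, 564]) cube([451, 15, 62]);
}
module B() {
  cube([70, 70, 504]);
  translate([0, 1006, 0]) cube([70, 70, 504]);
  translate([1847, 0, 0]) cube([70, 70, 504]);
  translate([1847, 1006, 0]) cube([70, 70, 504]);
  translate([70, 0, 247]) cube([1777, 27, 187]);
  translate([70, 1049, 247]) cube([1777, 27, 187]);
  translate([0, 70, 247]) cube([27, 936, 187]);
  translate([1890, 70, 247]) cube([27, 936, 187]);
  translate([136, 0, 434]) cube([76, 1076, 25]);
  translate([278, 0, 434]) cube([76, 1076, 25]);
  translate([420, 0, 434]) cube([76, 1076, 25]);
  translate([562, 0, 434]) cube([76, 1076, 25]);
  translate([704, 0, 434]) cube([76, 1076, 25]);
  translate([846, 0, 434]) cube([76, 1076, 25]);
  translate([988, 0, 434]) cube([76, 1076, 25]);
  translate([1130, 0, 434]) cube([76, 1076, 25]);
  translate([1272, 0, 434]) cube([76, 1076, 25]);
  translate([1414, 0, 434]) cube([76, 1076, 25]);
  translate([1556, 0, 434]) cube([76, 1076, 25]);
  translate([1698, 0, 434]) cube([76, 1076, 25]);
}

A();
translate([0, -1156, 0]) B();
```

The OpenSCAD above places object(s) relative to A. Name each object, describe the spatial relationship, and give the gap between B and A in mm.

The bed frame's nearest face is 80 mm from the picture frame's −y face.

A is a picture frame. B is a bed frame. The bed frame is on the floor beside the picture frame on its −y side. The gap between the bed frame and the picture frame is 80 mm.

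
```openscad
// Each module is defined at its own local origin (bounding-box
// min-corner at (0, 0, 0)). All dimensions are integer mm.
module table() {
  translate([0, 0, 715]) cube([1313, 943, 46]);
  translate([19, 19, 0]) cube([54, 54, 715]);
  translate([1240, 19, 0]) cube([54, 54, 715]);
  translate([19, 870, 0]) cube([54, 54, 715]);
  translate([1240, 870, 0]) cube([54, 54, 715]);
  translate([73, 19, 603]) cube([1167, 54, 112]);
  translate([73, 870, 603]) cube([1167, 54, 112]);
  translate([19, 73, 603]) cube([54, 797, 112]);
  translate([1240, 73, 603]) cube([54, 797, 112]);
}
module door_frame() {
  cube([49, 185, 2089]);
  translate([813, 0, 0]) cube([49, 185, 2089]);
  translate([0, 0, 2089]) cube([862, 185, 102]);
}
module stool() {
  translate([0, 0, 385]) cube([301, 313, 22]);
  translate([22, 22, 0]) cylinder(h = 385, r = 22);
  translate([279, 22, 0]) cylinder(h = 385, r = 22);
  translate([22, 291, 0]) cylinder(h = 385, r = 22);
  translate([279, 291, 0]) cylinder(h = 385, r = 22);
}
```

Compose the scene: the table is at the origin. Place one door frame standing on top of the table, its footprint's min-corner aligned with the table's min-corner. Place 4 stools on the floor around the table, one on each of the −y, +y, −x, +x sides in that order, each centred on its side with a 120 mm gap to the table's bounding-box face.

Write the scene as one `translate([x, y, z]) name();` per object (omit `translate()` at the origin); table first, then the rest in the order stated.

table();
translate([0, 0, 761]) door_frame();
translate([506, -433, 0]) stool();
translate([506, 1063, 0]) stool();
translate([-421, 315, 0]) stool();
translate([1433, 315, 0]) stool();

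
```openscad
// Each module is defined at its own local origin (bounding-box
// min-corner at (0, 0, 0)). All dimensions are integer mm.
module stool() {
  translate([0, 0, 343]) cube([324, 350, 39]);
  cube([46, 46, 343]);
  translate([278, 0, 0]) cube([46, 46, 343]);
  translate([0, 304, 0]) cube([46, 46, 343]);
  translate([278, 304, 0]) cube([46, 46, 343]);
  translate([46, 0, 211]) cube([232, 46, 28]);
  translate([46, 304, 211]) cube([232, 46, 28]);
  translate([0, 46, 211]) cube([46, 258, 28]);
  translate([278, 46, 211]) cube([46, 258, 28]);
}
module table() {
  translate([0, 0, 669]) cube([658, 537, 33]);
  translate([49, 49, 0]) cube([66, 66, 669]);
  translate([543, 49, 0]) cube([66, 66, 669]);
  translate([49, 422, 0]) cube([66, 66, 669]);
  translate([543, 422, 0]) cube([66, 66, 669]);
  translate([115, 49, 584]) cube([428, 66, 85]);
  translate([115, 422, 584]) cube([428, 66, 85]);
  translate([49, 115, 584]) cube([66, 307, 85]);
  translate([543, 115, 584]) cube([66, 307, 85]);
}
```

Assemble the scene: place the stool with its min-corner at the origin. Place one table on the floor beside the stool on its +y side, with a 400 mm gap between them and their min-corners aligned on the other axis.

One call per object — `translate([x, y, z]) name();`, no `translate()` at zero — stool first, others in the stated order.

stool();
translate([0, 750, 0]) table();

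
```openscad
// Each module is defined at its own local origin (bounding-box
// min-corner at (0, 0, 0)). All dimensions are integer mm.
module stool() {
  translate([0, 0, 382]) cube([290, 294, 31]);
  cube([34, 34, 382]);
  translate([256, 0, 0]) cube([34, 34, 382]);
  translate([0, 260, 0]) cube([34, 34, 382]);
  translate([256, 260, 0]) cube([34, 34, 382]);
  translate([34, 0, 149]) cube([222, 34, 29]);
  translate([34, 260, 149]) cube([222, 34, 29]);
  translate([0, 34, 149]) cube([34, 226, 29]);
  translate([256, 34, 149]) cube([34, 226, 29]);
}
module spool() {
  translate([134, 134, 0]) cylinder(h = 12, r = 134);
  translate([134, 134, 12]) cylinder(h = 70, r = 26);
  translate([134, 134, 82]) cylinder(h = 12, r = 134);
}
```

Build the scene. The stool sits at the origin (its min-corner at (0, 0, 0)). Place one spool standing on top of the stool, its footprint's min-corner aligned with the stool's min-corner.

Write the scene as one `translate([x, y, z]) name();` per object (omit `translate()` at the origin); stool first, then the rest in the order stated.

stool();
translate([0, 0, 413]) spool();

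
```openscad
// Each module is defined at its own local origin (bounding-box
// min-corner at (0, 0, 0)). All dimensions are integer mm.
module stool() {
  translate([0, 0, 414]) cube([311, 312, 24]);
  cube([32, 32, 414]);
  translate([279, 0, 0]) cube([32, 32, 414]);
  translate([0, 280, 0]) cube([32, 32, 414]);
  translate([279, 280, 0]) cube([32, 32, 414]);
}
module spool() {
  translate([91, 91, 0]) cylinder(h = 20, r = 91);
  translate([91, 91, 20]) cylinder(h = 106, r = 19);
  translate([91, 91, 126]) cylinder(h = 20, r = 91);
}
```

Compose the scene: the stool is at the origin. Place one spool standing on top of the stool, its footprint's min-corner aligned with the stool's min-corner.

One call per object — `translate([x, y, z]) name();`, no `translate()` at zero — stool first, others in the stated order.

stool();
translate([0, 0, 438]) spool();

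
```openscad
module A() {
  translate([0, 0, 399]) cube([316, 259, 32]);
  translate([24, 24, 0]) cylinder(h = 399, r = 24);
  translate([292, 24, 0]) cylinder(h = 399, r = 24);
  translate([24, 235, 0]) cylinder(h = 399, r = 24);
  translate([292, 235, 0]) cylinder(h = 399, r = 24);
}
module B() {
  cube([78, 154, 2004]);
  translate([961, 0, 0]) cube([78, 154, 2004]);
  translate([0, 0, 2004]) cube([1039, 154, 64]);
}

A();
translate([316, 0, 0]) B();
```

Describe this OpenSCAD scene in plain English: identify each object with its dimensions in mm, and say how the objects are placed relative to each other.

A is a four-legged stool. The seat is 316×259 mm, 32 mm thick, top at z = 431 mm. It stands on four round legs, each 48 mm in diameter, from z = 0 to the seat underside, each leg's axis is inset half a diameter from the nearest pair of seat edges (so the leg's bounding box is flush with the corner).

B is a rectangular door frame: two vertical jambs of 78×154 mm section, 2004 mm tall, with a clear opening 883 mm wide between their inner faces. A header 64 mm tall and 154 mm deep lies on top of the jambs and spans the full outside width.

The door frame is against the stool's +x side, with their −y faces flush.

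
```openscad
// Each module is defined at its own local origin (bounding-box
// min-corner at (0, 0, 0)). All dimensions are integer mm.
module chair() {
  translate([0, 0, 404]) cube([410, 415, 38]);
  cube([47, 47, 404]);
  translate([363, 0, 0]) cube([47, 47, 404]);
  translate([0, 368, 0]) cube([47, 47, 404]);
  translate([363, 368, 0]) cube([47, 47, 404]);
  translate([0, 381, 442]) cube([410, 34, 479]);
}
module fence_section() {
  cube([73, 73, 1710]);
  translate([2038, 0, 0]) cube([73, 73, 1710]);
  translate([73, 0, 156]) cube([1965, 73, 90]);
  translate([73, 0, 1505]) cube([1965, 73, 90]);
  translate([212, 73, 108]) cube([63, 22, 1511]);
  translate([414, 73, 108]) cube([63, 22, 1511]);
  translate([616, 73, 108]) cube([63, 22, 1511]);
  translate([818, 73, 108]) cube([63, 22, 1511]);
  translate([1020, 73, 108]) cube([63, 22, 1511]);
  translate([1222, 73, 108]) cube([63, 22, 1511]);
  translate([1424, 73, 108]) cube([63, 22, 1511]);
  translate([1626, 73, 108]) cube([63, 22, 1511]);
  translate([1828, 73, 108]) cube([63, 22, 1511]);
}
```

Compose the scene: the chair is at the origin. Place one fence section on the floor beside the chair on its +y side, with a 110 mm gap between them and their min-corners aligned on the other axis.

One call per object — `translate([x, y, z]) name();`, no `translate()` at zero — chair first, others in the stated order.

chair();
translate([0, 525, 0]) fence_section();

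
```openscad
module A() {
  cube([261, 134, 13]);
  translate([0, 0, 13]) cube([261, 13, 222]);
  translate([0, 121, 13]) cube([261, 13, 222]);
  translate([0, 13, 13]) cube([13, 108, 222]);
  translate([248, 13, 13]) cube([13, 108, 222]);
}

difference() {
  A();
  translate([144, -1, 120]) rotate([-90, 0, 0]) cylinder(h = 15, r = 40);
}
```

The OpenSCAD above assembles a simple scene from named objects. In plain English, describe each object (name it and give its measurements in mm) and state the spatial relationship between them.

A is an open storage box with external size 261×134×235 mm and wall thickness 13 mm (the base is also 13 mm thick). The base covers the whole footprint; the four walls stand on the base, with the y-facing walls full-width and the x-facing walls fitting between their inner faces.

The open box has a circular hole of radius 40 mm through its front wall, centred at (x = 144, z = 120).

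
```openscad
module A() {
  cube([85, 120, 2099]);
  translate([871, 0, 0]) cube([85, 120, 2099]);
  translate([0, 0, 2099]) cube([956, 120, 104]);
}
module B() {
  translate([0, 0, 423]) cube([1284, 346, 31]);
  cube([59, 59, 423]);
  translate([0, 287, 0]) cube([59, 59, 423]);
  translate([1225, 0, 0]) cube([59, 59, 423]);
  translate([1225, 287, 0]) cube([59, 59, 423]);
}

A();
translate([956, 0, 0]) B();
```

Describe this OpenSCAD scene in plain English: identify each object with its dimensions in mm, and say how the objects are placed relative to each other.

A is a rectangular door frame: two vertical jambs of 85×120 mm section, 2099 mm tall, with a clear opening 786 mm wide between their inner faces. A header 104 mm tall and 120 mm deep lies on top of the jambs and spans the full outside width.

B is a long wooden bench with a 1284 mm (x) × 346 mm (y) seat, 31 mm thick, its top surface 454 mm above the floor. Four 59 mm square legs at the seat corners, flush with the edges, run from z = 0 to the seat underside.

The bench is against the door frame's +x side, with their −y faces flush.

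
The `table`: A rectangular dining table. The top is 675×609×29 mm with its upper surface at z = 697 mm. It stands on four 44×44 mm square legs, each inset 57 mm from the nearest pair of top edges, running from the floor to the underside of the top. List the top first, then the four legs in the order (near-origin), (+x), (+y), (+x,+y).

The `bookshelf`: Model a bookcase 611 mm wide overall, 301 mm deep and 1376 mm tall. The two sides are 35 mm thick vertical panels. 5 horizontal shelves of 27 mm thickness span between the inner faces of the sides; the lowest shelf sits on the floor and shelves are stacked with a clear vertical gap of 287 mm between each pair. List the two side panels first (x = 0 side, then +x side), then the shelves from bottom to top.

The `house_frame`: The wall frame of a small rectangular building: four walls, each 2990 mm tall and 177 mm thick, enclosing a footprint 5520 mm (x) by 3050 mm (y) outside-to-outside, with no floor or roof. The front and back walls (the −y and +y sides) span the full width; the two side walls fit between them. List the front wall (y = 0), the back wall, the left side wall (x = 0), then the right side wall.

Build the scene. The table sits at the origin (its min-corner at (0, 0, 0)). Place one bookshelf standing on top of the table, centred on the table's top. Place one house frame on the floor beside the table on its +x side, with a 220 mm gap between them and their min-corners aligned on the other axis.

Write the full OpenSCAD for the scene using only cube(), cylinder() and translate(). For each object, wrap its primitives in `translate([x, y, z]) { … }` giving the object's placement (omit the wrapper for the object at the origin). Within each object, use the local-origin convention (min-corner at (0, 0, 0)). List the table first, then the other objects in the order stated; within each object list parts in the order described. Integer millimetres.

translate([0, 0, 668]) cube([675, 609, 29]);
translate([57, 57, 0]) cube([44, 44, 668]);
translate([574, 57, 0]) cube([44, 44, 668]);
translate([57, 508, 0]) cube([44, 44, 668]);
translate([574, 508, 0]) cube([44, 44, 668]);
translate([32, 154, 697]) {
  cube([35, 301, 1376]);
  translate([576, 0, 0]) cube([35, 301, 1376]);
  translate([35, 0, 0]) cube([541, 301, 27]);
  translate([35, 0, 314]) cube([541, 301, 27]);
  translate([35, 0, 628]) cube([541, 301, 27]);
  translate([35, 0, 942]) cube([541, 301, 27]);
  translate([35, 0, 1256]) cube([541, 301, 27]);
}
translate([895, 0, 0]) {
  cube([5520, 177, 2990]);
  translate([0, 2873, 0]) cube([5520, 177, 2990]);
  translate([0, 177, 0]) cube([177, 2696, 2990]);
  translate([5343, 177, 0]) cube([177, 2696, 2990]);
}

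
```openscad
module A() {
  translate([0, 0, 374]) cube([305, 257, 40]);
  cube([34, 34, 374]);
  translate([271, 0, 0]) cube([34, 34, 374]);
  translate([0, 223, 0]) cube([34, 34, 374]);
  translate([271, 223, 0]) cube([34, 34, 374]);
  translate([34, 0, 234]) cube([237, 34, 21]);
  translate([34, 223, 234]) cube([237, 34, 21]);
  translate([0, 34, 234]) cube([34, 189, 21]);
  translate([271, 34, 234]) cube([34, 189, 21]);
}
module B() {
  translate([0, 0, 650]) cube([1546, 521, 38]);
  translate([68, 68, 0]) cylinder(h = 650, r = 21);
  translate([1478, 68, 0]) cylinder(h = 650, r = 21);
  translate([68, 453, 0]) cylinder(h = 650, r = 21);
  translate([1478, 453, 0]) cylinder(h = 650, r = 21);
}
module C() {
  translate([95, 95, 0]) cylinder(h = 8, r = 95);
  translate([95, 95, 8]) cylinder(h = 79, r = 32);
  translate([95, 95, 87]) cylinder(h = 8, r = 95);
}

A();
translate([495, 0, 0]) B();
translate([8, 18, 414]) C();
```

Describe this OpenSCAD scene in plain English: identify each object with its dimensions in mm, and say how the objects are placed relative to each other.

A is a simple wooden stool: a rectangular seat 305 mm (x) by 257 mm (y), 40 mm thick, top face at z = 414 mm, on four square legs, each 34×34 mm in cross-section. The legs rest on z = 0, each flush with a corner of the seat. Four stretchers, 34 mm wide and 21 mm tall, connect adjacent legs with their undersides at z = 234 mm, each running between the inner faces of the legs it joins and aligned with the legs' outer faces on the other axis.

B is a rectangular dining table. The top is 1546×521×38 mm with its upper surface at z = 688 mm. It stands on four round legs of 42 mm diameter, each leg's bounding box inset 47 mm from the nearest pair of top edges, running from the floor to the underside of the top.

C is a spool: two coaxial disc flanges of radius 95 mm and thickness 8 mm, joined by a core cylinder of radius 32 mm and height 79 mm. The lower flange rests on z = 0 and the three cylinders share a vertical axis.

The table is on the floor beside the stool on its +x side. The spool is on top of the stool.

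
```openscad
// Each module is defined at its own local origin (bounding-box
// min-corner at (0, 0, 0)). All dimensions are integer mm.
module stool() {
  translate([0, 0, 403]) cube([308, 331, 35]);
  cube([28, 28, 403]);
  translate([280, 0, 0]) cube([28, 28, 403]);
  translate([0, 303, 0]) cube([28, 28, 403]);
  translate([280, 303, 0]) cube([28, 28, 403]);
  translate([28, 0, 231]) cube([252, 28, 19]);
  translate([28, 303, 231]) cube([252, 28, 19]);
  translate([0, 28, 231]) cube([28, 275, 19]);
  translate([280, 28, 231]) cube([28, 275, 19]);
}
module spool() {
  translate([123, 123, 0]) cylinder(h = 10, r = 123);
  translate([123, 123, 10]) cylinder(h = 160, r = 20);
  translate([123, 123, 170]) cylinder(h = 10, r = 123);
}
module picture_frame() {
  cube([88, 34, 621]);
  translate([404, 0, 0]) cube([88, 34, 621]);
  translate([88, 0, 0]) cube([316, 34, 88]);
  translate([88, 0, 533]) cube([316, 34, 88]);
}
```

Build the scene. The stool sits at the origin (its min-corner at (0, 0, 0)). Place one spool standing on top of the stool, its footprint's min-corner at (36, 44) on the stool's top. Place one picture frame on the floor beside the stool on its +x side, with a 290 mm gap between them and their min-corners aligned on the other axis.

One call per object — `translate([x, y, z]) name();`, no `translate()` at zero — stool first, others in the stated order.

stool();
translate([36, 44, 438]) spool();
translate([598, 0, 0]) picture_frame();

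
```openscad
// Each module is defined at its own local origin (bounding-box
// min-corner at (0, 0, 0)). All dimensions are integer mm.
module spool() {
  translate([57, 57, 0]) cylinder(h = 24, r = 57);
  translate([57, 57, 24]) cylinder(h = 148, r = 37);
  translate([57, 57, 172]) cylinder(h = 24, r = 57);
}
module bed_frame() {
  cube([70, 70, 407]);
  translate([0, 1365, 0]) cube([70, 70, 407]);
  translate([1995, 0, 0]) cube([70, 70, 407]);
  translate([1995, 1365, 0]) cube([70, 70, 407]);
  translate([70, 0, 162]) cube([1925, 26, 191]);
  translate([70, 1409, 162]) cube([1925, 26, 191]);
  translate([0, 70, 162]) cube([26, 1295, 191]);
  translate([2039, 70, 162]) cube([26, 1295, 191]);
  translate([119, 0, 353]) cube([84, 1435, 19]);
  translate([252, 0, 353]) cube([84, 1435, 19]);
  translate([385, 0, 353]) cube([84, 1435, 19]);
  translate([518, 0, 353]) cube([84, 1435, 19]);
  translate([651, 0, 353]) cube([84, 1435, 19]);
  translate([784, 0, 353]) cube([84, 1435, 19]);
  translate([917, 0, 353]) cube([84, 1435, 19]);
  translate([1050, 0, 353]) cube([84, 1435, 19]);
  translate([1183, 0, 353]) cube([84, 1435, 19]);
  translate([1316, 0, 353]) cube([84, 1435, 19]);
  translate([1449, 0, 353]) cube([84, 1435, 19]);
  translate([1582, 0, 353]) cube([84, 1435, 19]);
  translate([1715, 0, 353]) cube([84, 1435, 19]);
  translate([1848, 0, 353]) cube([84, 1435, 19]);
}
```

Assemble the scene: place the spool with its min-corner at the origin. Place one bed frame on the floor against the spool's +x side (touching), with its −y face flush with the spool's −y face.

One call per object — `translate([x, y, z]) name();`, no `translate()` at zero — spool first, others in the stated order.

spool();
translate([114, 0, 0]) bed_frame();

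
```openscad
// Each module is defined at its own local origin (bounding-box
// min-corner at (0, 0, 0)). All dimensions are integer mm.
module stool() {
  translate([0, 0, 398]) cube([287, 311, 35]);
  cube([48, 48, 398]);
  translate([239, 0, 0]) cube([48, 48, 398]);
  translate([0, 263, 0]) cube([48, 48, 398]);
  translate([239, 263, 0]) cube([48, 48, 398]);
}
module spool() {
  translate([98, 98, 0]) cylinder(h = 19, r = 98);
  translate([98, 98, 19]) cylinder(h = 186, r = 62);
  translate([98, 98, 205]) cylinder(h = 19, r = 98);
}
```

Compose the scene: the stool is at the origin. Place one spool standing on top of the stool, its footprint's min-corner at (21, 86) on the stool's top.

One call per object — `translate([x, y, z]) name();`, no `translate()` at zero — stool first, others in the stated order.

stool();
translate([21, 86, 433]) spool();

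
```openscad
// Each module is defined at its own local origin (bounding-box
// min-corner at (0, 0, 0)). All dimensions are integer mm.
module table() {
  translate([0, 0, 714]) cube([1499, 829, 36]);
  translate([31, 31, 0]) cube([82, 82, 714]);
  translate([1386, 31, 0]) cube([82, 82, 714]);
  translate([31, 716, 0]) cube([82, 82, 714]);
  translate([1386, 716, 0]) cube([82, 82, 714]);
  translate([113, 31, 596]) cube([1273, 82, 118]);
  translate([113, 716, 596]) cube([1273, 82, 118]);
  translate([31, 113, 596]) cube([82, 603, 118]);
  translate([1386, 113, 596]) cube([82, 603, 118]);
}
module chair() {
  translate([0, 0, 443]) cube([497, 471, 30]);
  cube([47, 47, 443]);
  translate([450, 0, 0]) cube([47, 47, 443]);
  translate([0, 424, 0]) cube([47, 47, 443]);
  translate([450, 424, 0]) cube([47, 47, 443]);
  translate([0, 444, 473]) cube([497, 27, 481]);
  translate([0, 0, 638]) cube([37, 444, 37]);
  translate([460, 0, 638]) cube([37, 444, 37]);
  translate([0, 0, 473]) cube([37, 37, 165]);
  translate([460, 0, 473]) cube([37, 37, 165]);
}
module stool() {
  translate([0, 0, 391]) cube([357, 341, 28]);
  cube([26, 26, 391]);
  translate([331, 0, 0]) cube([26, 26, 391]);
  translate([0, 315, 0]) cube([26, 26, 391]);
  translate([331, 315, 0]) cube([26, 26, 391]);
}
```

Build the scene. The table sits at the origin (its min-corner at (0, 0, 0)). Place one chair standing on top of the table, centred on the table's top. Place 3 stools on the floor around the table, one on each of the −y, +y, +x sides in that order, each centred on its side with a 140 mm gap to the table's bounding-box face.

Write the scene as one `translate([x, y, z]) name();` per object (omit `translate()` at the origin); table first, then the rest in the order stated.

table();
translate([501, 179, 750]) chair();
translate([571, -481, 0]) stool();
translate([571, 969, 0]) stool();
translate([1639, 244, 0]) stool();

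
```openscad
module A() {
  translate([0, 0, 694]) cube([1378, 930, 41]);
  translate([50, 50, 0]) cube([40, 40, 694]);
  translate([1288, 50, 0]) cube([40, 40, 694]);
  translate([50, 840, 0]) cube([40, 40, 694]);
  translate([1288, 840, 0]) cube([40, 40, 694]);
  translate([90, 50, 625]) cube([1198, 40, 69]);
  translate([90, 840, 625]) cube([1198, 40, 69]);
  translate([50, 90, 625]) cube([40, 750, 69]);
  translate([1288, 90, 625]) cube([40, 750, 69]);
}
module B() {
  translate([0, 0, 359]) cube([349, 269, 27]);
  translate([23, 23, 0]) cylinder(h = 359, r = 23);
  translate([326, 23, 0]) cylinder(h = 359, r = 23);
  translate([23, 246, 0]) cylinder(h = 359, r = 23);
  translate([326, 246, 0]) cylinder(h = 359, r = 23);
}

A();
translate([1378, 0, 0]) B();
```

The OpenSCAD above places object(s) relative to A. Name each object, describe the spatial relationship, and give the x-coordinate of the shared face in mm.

A is a table. B is a stool. The stool is against the table's +x side, with their −y faces flush. The x-coordinate of the shared face is 1378 mm.

The table's +x face and the stool's −x face are both at x = 1378 mm.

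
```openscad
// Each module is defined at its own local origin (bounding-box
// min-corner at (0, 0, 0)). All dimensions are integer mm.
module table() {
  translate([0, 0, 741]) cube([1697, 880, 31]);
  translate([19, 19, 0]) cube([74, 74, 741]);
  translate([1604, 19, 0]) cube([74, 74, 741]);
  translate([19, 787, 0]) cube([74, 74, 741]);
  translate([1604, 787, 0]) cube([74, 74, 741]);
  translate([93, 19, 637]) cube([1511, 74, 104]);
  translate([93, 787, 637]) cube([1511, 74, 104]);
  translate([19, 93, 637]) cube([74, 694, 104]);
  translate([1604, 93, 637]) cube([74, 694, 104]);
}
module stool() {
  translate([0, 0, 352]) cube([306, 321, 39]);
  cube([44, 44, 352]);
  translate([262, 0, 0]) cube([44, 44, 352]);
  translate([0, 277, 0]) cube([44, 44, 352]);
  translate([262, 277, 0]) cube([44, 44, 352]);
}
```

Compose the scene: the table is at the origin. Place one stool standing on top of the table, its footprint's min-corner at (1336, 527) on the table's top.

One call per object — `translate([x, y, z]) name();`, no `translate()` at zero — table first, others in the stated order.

table();
translate([1336, 527, 772]) stool();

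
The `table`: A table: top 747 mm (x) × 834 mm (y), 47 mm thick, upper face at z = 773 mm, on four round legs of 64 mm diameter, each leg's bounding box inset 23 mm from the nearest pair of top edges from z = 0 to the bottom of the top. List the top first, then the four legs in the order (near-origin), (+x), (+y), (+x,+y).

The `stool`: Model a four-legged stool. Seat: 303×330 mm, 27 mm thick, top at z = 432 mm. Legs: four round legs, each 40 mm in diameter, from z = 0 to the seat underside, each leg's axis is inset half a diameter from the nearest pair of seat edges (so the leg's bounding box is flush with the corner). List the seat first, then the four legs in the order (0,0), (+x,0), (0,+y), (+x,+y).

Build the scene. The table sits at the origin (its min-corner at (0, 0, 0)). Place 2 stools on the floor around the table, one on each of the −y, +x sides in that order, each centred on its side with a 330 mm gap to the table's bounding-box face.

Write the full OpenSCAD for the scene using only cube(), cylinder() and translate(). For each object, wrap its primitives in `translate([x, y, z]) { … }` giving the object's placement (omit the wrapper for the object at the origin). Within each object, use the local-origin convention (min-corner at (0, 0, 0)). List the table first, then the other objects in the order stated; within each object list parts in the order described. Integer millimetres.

translate([0, 0, 726]) cube([747, 834, 47]);
translate([55, 55, 0]) cylinder(h = 726, r = 32);
translate([692, 55, 0]) cylinder(h = 726, r = 32);
translate([55, 779, 0]) cylinder(h = 726, r = 32);
translate([692, 779, 0]) cylinder(h = 726, r = 32);
translate([222, -660, 0]) {
  translate([0, 0, 405]) cube([303, 330, 27]);
  translate([20, 20, 0]) cylinder(h = 405, r = 20);
  translate([283, 20, 0]) cylinder(h = 405, r = 20);
  translate([20, 310, 0]) cylinder(h = 405, r = 20);
  translate([283, 310, 0]) cylinder(h = 405, r = 20);
}
translate([1077, 252, 0]) {
  translate([0, 0, 405]) cube([303, 330, 27]);
  translate([20, 20, 0]) cylinder(h = 405, r = 20);
  translate([283, 20, 0]) cylinder(h = 405, r = 20);
  translate([20, 310, 0]) cylinder(h = 405, r = 20);
  translate([283, 310, 0]) cylinder(h = 405, r = 20);
}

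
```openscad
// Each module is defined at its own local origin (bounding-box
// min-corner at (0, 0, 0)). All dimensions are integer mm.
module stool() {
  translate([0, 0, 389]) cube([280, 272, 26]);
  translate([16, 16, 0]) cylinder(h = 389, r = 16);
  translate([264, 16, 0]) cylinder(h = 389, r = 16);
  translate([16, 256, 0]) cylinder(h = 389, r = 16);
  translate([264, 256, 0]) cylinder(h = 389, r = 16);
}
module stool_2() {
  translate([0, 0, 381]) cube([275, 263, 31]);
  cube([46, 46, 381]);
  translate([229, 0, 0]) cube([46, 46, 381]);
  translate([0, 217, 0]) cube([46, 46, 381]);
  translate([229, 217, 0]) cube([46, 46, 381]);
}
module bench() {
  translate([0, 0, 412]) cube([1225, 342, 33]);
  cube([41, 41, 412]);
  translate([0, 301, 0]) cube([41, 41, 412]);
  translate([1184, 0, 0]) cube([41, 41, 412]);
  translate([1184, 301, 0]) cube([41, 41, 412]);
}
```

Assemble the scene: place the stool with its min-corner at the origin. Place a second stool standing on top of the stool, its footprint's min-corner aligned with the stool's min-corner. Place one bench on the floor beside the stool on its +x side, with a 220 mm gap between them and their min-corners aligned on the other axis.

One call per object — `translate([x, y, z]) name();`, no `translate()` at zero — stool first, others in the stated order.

stool();
translate([0, 0, 415]) stool_2();
translate([500, 0, 0]) bench();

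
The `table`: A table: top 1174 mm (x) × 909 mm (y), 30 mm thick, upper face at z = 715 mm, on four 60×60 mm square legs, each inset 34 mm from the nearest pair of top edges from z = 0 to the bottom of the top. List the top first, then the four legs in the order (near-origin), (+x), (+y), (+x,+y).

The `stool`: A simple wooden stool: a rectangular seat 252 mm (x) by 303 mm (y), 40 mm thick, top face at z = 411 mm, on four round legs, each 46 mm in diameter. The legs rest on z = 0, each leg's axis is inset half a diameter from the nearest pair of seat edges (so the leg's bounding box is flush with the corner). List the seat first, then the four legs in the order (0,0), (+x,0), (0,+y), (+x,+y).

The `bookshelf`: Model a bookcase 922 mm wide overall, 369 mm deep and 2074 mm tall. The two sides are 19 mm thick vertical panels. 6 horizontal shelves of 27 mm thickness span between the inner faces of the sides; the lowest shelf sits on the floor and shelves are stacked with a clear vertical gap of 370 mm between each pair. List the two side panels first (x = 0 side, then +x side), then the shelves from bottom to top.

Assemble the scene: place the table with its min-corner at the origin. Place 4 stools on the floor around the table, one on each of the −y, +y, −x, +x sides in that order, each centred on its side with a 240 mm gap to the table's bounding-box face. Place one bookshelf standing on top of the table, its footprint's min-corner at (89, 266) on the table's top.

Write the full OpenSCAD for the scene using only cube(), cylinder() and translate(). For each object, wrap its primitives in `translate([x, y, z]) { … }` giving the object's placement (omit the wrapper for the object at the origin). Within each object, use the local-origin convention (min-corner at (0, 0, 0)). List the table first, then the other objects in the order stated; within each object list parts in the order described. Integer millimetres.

translate([0, 0, 685]) cube([1174, 909, 30]);
translate([34, 34, 0]) cube([60, 60, 685]);
translate([1080, 34, 0]) cube([60, 60, 685]);
translate([34, 815, 0]) cube([60, 60, 685]);
translate([1080, 815, 0]) cube([60, 60, 685]);
translate([461, -543, 0]) {
  translate([0, 0, 371]) cube([252, 303, 40]);
  translate([23, 23, 0]) cylinder(h = 371, r = 23);
  translate([229, 23, 0]) cylinder(h = 371, r = 23);
  translate([23, 280, 0]) cylinder(h = 371, r = 23);
  translate([229, 280, 0]) cylinder(h = 371, r = 23);
}
translate([461, 1149, 0]) {
  translate([0, 0, 371]) cube([252, 303, 40]);
  translate([23, 23, 0]) cylinder(h = 371, r = 23);
  translate([229, 23, 0]) cylinder(h = 371, r = 23);
  translate([23, 280, 0]) cylinder(h = 371, r = 23);
  translate([229, 280, 0]) cylinder(h = 371, r = 23);
}
translate([-492, 303, 0]) {
  translate([0, 0, 371]) cube([252, 303, 40]);
  translate([23, 23, 0]) cylinder(h = 371, r = 23);
  translate([229, 23, 0]) cylinder(h = 371, r = 23);
  translate([23, 280, 0]) cylinder(h = 371, r = 23);
  translate([229, 280, 0]) cylinder(h = 371, r = 23);
}
translate([1414, 303, 0]) {
  translate([0, 0, 371]) cube([252, 303, 40]);
  translate([23, 23, 0]) cylinder(h = 371, r = 23);
  translate([229, 23, 0]) cylinder(h = 371, r = 23);
  translate([23, 280, 0]) cylinder(h = 371, r = 23);
  translate([229, 280, 0]) cylinder(h = 371, r = 23);
}
translate([89, 266, 715]) {
  cube([19, 369, 2074]);
  translate([903, 0, 0]) cube([19, 369, 2074]);
  translate([19, 0, 0]) cube([884, 369, 27]);
  translate([19, 0, 397]) cube([884, 369, 27]);
  translate([19, 0, 794]) cube([884, 369, 27]);
  translate([19, 0, 1191]) cube([884, 369, 27]);
  translate([19, 0, 1588]) cube([884, 369, 27]);
  translate([19, 0, 1985]) cube([884, 369, 27]);
}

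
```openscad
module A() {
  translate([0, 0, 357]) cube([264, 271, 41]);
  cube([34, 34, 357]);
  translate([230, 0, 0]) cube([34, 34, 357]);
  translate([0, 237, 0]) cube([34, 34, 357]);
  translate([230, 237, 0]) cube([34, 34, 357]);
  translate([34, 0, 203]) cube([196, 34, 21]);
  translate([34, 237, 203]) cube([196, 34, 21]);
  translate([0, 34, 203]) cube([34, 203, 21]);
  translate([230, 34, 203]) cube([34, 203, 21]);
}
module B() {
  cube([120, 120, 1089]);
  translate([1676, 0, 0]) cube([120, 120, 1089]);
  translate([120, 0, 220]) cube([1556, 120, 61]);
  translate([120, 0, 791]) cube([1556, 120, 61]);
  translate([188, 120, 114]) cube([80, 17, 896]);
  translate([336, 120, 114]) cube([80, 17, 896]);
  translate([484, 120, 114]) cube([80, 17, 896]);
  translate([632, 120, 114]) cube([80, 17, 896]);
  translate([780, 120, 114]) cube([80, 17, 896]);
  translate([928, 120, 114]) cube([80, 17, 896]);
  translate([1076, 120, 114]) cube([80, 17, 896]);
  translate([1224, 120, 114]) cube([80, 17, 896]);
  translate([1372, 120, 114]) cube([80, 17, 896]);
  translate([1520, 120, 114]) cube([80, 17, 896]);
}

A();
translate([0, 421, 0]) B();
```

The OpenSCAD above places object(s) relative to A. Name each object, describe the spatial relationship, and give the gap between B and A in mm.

A is a stool. B is a fence section. The fence section is on the floor beside the stool on its +y side. The gap between the fence section and the stool is 150 mm.

The fence section's nearest face is 150 mm from the stool's +y face.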